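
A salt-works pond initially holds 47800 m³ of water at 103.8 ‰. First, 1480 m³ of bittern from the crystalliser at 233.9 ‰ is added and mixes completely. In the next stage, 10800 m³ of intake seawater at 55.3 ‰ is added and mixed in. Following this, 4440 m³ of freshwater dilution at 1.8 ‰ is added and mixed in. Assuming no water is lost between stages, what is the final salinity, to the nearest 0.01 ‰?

91.65 ‰

Total salt / total volume:
Initial salt = 47,800×103.8 = 4,961,640
After stage 1: salt = 4,961,640 + 1,480×233.9 = 5,307,812; volume = 49,280 m³; S = 107.707 ‰
After stage 2: salt = 5,307,812 + 10,800×55.3 = 5,905,052; volume = 60,080 m³; S = 98.286 ‰
After stage 3: salt = 5,905,052 + 4,440×1.8 = 5,913,044; volume = 64,520 m³
S = 5,913,044 / 64,520 = 91.6467 ‰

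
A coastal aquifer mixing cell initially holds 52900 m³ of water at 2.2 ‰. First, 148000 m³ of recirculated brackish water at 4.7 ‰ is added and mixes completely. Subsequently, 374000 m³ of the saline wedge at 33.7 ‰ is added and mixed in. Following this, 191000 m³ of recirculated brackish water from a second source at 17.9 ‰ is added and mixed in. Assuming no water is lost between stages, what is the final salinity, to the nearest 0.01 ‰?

Salt balance:
Initial salt = 52,900×2.2 = 116,380
After stage 1: salt = 116,380 + 148,000×4.7 = 811,980; volume = 200,900 m³; S = 4.042 ‰
After stage 2: salt = 811,980 + 374,000×33.7 = 13,415,780; volume = 574,900 m³; S = 23.336 ‰
After stage 3: salt = 13,415,780 + 191,000×17.9 = 16,834,680; volume = 765,900 m³
S = 16,834,680 / 765,900 = 21.9803 ‰

21.98 ‰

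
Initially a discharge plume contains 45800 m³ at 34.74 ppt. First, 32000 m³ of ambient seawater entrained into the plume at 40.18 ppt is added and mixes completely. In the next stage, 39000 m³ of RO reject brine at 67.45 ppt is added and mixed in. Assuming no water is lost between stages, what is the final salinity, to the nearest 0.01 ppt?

47.15 ppt

By conservation of dissolved salt,
Initial salt = 45,800×34.74 = 1,591,092
After stage 1: salt = 1,591,092 + 32,000×40.18 = 2,876,852; volume = 77,800 m³; S = 36.978 ppt
After stage 2: salt = 2,876,852 + 39,000×67.45 = 5,507,402; volume = 116,800 m³
S = 5,507,402 / 116,800 = 47.1524 ppt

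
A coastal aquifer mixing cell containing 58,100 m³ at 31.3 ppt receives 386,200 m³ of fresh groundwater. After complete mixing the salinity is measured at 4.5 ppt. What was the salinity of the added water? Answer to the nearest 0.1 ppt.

0.5 ppt

Salt balance: 58,100×31.3 + 386,200×S = 444,300×4.5
1,818,530 + 386,200·S = 1,999,350
S = (1,999,350 − 1,818,530) / 386,200 = 0.4682 ppt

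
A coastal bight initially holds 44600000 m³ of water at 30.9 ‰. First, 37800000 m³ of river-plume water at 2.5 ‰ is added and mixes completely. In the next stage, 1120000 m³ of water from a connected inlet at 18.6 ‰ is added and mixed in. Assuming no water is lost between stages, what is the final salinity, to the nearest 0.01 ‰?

17.88 ‰

Salt balance:
Initial salt = 44,600,000×30.9 = 1,378,140,000
After stage 1: salt = 1,378,140,000 + 37,800,000×2.5 = 1,472,640,000; volume = 82,400,000 m³; S = 17.872 ‰
After stage 2: salt = 1,472,640,000 + 1,120,000×18.6 = 1,493,472,000; volume = 83,520,000 m³
S = 1,493,472,000 / 83,520,000 = 17.8816 ‰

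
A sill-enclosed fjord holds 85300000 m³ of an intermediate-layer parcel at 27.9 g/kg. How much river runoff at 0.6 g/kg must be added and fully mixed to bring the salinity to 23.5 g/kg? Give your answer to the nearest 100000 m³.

16400000 m³

Salt balance: 85,300,000×27.9 + V×0.6 = (85,300,000+V)×23.5
2,379,870,000 + 0.6V = 2,004,550,000 + 23.5V
375,320,000 = 22.9V
V = 16,389,519.65 m³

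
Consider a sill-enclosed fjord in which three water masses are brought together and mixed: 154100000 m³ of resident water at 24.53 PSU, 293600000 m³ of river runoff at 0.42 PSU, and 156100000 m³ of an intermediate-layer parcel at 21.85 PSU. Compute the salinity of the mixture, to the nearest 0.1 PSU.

12.1 PSU

Mass of salt is conserved:
salt = 154,100,000×24.53 + 293,600,000×0.42 + 156,100,000×21.85 = 3,780,073,000 + 123,312,000 + 3,410,785,000 = 7,314,170,000
volume = 154,100,000 + 293,600,000 + 156,100,000 = 603,800,000 m³
S = 7,314,170,000 / 603,800,000 = 12.114 PSU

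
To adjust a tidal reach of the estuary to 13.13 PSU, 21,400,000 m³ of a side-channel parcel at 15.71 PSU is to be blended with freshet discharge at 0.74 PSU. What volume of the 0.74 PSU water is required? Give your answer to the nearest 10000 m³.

Salt balance: 21,400,000×15.71 + V×0.74 = (21,400,000+V)×13.13
336,194,000 + 0.74V = 280,982,000 + 13.13V
55,212,000 = 12.39V
V = 4,456,174.33 m³

4460000 m³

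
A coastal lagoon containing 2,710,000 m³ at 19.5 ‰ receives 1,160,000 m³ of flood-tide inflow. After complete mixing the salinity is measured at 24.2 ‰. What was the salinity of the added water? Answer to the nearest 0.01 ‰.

Salt balance: 2,710,000×19.5 + 1,160,000×S = 3,870,000×24.2
52,845,000 + 1,160,000·S = 93,654,000
S = (93,654,000 − 52,845,000) / 1,160,000 = 35.1802 ‰

35.18 ‰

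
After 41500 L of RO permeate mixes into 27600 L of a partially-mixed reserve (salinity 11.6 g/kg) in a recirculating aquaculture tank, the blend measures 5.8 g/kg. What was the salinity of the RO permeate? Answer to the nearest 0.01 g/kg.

Salt balance: 27,600×11.6 + 41,500×S = 69,100×5.8
320,160 + 41,500·S = 400,780
S = (400,780 − 320,160) / 41,500 = 1.9427 g/kg

1.94 g/kg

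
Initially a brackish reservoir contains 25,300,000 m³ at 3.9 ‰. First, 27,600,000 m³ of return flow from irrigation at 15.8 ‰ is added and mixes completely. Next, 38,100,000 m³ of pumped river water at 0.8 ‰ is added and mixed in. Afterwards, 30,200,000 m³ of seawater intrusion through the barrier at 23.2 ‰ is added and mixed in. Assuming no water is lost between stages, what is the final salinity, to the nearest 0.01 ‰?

Weighted by volume,
Initial salt = 25,300,000×3.9 = 98,670,000
After stage 1: salt = 98,670,000 + 27,600,000×15.8 = 534,750,000; volume = 52,900,000 m³; S = 10.109 ‰
After stage 2: salt = 534,750,000 + 38,100,000×0.8 = 565,230,000; volume = 91,000,000 m³; S = 6.211 ‰
After stage 3: salt = 565,230,000 + 30,200,000×23.2 = 1,265,870,000; volume = 121,200,000 m³
S = 1,265,870,000 / 121,200,000 = 10.4445 ‰

10.44 ‰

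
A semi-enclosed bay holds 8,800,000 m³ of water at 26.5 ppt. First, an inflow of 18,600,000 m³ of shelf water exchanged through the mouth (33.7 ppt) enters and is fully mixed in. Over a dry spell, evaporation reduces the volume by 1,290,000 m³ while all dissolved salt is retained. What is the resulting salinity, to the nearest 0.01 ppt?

32.94 ppt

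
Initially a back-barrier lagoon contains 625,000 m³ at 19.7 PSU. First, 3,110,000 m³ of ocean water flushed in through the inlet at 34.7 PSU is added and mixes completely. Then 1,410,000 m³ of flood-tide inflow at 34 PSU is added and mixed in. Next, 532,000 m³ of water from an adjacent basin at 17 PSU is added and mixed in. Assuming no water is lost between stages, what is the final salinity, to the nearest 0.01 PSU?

By conservation of dissolved salt,
Initial salt = 625,000×19.7 = 12,312,500
After stage 1: salt = 12,312,500 + 3,110,000×34.7 = 120,229,500; volume = 3,735,000 m³; S = 32.19 PSU
After stage 2: salt = 120,229,500 + 1,410,000×34 = 168,169,500; volume = 5,145,000 m³; S = 32.686 PSU
After stage 3: salt = 168,169,500 + 532,000×17 = 177,213,500; volume = 5,677,000 m³
S = 177,213,500 / 5,677,000 = 31.216 PSU

31.22 PSU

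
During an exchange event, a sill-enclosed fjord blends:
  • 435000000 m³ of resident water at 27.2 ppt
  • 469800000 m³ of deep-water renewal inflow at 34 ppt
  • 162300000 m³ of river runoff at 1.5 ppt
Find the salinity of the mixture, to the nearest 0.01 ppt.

26.28 ppt

Mass of salt is conserved:
salt = 435,000,000×27.2 + 469,800,000×34 + 162,300,000×1.5 = 11,832,000,000 + 15,973,200,000 + 243,450,000 = 28,048,650,000
volume = 435,000,000 + 469,800,000 + 162,300,000 = 1,067,100,000 m³
S = 28,048,650,000 / 1,067,100,000 = 26.2849 ppt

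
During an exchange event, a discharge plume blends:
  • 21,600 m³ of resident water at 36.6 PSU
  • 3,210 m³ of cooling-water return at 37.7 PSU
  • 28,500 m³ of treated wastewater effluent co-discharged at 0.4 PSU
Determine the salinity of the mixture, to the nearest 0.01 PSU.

17.31 PSU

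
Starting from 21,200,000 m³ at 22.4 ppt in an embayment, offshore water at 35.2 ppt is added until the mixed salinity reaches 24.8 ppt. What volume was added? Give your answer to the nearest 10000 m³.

4890000 m³

Salt balance: 21,200,000×22.4 + V×35.2 = (21,200,000+V)×24.8
474,880,000 + 35.2V = 525,760,000 + 24.8V
50,880,000 = 10.4V
V = 4,892,307.69 m³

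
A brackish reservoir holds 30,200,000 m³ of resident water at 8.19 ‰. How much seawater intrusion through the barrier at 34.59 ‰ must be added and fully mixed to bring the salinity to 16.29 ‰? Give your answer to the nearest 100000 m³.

Salt balance: 30,200,000×8.19 + V×34.59 = (30,200,000+V)×16.29
247,338,000 + 34.59V = 491,958,000 + 16.29V
244,620,000 = 18.3V
V = 13,367,213.11 m³

13400000 m³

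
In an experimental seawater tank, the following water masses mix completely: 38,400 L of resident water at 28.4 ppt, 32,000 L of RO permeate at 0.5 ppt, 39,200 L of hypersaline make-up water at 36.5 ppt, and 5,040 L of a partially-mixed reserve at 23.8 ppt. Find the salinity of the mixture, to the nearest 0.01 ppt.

Salt balance:
salt = 38,400×28.4 + 32,000×0.5 + 39,200×36.5 + 5,040×23.8 = 1,090,560 + 16,000 + 1,430,800 + 119,952 = 2,657,312
volume = 38,400 + 32,000 + 39,200 + 5,040 = 114,640 L
S = 2,657,312 / 114,640 = 23.1796 ppt

23.18 ppt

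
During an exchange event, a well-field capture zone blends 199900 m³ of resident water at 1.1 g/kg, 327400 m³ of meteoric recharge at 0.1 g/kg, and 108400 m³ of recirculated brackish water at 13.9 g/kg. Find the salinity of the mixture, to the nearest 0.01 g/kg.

2.77 g/kg

Mass of salt is conserved:
salt = 199,900×1.1 + 327,400×0.1 + 108,400×13.9 = 219,890 + 32,740 + 1,506,760 = 1,759,390
volume = 199,900 + 327,400 + 108,400 = 635,700 m³
S = 1,759,390 / 635,700 = 2.7676 g/kg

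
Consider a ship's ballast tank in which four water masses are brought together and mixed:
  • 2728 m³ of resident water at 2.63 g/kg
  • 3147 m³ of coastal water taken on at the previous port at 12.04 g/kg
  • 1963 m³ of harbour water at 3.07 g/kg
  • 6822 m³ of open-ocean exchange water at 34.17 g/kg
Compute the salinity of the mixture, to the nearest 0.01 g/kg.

Mass of salt is conserved:
salt = 2,728×2.63 + 3,147×12.04 + 1,963×3.07 + 6,822×34.17 = 7,174.64 + 37,889.88 + 6,026.41 + 233,107.74 = 284,198.67
volume = 2,728 + 3,147 + 1,963 + 6,822 = 14,660 m³
S = 284,198.67 / 14,660 = 19.386 g/kg

19.39 g/kg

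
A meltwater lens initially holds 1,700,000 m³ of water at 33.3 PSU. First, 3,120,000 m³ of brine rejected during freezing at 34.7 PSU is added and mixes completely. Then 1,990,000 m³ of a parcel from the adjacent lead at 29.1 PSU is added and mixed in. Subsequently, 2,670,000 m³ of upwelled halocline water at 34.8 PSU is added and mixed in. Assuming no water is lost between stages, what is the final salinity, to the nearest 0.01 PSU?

33.30 PSU

By conservation of dissolved salt,
Initial salt = 1,700,000×33.3 = 56,610,000
After stage 1: salt = 56,610,000 + 3,120,000×34.7 = 164,874,000; volume = 4,820,000 m³; S = 34.206 PSU
After stage 2: salt = 164,874,000 + 1,990,000×29.1 = 222,783,000; volume = 6,810,000 m³; S = 32.714 PSU
After stage 3: salt = 222,783,000 + 2,670,000×34.8 = 315,699,000; volume = 9,480,000 m³
S = 315,699,000 / 9,480,000 = 33.3016 PSU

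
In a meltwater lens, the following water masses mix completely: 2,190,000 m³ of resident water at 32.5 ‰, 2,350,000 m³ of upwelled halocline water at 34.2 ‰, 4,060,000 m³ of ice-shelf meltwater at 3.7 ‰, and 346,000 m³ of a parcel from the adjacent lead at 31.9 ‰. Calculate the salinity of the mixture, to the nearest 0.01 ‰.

By conservation of dissolved salt,
salt = 2,190,000×32.5 + 2,350,000×34.2 + 4,060,000×3.7 + 346,000×31.9 = 71,175,000 + 80,370,000 + 15,022,000 + 11,037,400 = 177,604,400
volume = 2,190,000 + 2,350,000 + 4,060,000 + 346,000 = 8,946,000 m³
S = 177,604,400 / 8,946,000 = 19.8529 ‰

19.85 ‰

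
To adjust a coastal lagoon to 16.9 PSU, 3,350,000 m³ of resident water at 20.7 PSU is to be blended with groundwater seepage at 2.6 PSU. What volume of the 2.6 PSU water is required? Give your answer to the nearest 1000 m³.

Salt balance: 3,350,000×20.7 + V×2.6 = (3,350,000+V)×16.9
69,345,000 + 2.6V = 56,615,000 + 16.9V
12,730,000 = 14.3V
V = 890,209.79 m³

890000 m³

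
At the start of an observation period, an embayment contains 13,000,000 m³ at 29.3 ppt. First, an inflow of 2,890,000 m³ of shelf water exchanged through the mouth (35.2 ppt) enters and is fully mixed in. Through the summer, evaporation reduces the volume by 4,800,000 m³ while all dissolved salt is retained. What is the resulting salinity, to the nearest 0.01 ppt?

After mixing: salt = 13,000,000×29.3 + 2,890,000×35.2 = 482,628,000; volume = 15,890,000 m³
After evaporation: salt unchanged = 482,628,000; volume = 15,890,000 − 4,800,000 = 11,090,000 m³
S = 482,628,000 / 11,090,000 = 43.5192 ppt

43.52 ppt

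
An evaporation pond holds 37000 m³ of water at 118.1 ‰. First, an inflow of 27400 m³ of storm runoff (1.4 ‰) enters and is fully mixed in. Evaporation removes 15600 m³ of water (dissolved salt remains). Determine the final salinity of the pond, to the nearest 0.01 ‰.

90.33 ‰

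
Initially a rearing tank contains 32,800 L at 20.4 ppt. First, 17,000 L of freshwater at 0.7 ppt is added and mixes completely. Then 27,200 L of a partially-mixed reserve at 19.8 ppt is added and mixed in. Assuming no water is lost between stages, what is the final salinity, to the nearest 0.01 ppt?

15.84 ppt

Conserving salt mass:
Initial salt = 32,800×20.4 = 669,120
After stage 1: salt = 669,120 + 17,000×0.7 = 681,020; volume = 49,800 L; S = 13.675 ppt
After stage 2: salt = 681,020 + 27,200×19.8 = 1,219,580; volume = 77,000 L
S = 1,219,580 / 77,000 = 15.8387 ppt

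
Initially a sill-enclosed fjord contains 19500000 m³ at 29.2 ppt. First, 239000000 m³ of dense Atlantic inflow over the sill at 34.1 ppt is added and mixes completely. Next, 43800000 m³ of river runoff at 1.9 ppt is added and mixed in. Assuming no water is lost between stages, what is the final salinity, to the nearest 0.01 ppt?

29.12 ppt

Salt balance:
Initial salt = 19,500,000×29.2 = 569,400,000
After stage 1: salt = 569,400,000 + 239,000,000×34.1 = 8,719,300,000; volume = 258,500,000 m³; S = 33.73 ppt
After stage 2: salt = 8,719,300,000 + 43,800,000×1.9 = 8,802,520,000; volume = 302,300,000 m³
S = 8,802,520,000 / 302,300,000 = 29.1185 ppt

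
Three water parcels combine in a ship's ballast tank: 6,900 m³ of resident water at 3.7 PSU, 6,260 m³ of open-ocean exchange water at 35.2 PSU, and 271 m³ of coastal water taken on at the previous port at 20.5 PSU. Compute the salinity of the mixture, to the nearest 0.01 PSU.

18.72 PSU

Weighted by volume,
salt = 6,900×3.7 + 6,260×35.2 + 271×20.5 = 25,530 + 220,352 + 5,555.5 = 251,437.5
volume = 6,900 + 6,260 + 271 = 13,431 m³
S = 251,437.5 / 13,431 = 18.7207 PSU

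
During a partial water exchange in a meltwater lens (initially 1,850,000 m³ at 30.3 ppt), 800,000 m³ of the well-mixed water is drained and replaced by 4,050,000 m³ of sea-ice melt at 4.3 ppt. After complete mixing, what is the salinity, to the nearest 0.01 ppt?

Remaining after removal: 1,050,000 m³ at 30.3 ppt (salt = 31,815,000)
After addition: salt = 31,815,000 + 4,050,000×4.3 = 49,230,000; volume = 5,100,000 m³
S = 49,230,000 / 5,100,000 = 9.6529 ppt

9.65 ppt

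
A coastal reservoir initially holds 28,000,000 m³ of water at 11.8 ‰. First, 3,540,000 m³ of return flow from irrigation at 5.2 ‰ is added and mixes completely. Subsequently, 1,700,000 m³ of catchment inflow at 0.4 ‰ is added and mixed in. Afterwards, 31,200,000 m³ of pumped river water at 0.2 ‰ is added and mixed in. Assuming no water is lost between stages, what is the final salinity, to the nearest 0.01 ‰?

5.52 ‰

By conservation of dissolved salt,
Initial salt = 28,000,000×11.8 = 330,400,000
After stage 1: salt = 330,400,000 + 3,540,000×5.2 = 348,808,000; volume = 31,540,000 m³; S = 11.059 ‰
After stage 2: salt = 348,808,000 + 1,700,000×0.4 = 349,488,000; volume = 33,240,000 m³; S = 10.514 ‰
After stage 3: salt = 349,488,000 + 31,200,000×0.2 = 355,728,000; volume = 64,440,000 m³
S = 355,728,000 / 64,440,000 = 5.5203 ‰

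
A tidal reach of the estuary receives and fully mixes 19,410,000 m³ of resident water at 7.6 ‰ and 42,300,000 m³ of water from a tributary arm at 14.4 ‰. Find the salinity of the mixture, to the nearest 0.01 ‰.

By conservation of dissolved salt,
salt = 19,410,000×7.6 + 42,300,000×14.4 = 147,516,000 + 609,120,000 = 756,636,000
volume = 19,410,000 + 42,300,000 = 61,710,000 m³
S = 756,636,000 / 61,710,000 = 12.2612 ‰

12.26 ‰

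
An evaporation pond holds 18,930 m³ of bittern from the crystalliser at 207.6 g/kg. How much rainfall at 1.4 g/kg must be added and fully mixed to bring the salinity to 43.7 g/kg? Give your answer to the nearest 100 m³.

Salt balance: 18,930×207.6 + V×1.4 = (18,930+V)×43.7
3,929,868 + 1.4V = 827,241 + 43.7V
3,102,627 = 42.3V
V = 73,348.16 m³

73300 m³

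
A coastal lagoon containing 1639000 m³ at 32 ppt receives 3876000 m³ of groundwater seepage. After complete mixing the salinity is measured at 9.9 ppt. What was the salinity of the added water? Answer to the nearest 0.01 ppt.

Salt balance: 1,639,000×32 + 3,876,000×S = 5,515,000×9.9
52,448,000 + 3,876,000·S = 54,598,500
S = (54,598,500 − 52,448,000) / 3,876,000 = 0.5548 ppt

0.55 ppt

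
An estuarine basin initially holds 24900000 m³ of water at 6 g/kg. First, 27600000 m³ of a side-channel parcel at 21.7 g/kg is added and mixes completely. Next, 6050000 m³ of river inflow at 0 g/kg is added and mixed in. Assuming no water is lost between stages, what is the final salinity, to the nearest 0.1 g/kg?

12.8 g/kg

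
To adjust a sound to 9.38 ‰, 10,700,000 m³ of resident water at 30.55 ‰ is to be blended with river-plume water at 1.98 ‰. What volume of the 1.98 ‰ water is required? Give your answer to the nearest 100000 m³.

30600000 m³

Salt balance: 10,700,000×30.55 + V×1.98 = (10,700,000+V)×9.38
326,885,000 + 1.98V = 100,366,000 + 9.38V
226,519,000 = 7.4V
V = 30,610,675.68 m³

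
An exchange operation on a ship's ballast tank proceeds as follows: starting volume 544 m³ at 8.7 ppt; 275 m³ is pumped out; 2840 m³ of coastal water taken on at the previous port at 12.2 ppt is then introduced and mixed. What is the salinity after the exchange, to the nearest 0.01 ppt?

Remaining after removal: 269 m³ at 8.7 ppt (salt = 2,340.3)
After addition: salt = 2,340.3 + 2,840×12.2 = 36,988.3; volume = 3,109 m³
S = 36,988.3 / 3,109 = 11.8972 ppt

11.90 ppt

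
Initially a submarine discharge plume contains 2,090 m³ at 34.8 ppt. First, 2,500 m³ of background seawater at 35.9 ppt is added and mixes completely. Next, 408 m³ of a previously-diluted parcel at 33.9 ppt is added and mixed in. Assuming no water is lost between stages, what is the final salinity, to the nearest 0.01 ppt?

35.28 ppt

By conservation of dissolved salt,
Initial salt = 2,090×34.8 = 72,732
After stage 1: salt = 72,732 + 2,500×35.9 = 162,482; volume = 4,590 m³; S = 35.399 ppt
After stage 2: salt = 162,482 + 408×33.9 = 176,313.2; volume = 4,998 m³
S = 176,313.2 / 4,998 = 35.2768 ppt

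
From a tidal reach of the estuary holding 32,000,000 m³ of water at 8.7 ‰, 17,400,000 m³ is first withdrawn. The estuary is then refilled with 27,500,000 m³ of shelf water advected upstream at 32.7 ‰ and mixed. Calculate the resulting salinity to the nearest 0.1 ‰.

Remaining after removal: 14,600,000 m³ at 8.7 ‰ (salt = 127,020,000)
After addition: salt = 127,020,000 + 27,500,000×32.7 = 1,026,270,000; volume = 42,100,000 m³
S = 1,026,270,000 / 42,100,000 = 24.377 ‰

24.4 ‰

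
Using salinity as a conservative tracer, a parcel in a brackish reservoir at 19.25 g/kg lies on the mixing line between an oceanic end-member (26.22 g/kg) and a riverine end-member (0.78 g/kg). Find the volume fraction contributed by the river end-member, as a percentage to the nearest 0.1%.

Let f be the freshwater fraction. Salt balance per unit volume:
f×0.78 + (1−f)×26.22 = 19.25
f = (26.22 − 19.25) / (26.22 − 0.78) = 6.97/25.44 = 0.274

27.4%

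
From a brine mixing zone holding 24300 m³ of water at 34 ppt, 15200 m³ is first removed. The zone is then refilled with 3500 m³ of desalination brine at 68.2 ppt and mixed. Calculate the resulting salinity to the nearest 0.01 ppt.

Remaining after removal: 9,100 m³ at 34 ppt (salt = 309,400)
After addition: salt = 309,400 + 3,500×68.2 = 548,100; volume = 12,600 m³
S = 548,100 / 12,600 = 43.5 ppt

43.50 ppt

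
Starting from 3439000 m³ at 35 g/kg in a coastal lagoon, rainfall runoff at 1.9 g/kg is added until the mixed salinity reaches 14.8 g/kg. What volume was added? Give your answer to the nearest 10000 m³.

Salt balance: 3,439,000×35 + V×1.9 = (3,439,000+V)×14.8
120,365,000 + 1.9V = 50,897,200 + 14.8V
69,467,800 = 12.9V
V = 5,385,100.78 m³

5390000 m³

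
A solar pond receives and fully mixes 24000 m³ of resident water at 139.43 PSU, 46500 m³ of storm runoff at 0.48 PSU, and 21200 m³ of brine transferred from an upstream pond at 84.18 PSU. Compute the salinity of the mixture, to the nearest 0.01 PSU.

By conservation of dissolved salt,
salt = 24,000×139.43 + 46,500×0.48 + 21,200×84.18 = 3,346,320 + 22,320 + 1,784,616 = 5,153,256
volume = 24,000 + 46,500 + 21,200 = 91,700 m³
S = 5,153,256 / 91,700 = 56.1969 PSU

56.20 PSU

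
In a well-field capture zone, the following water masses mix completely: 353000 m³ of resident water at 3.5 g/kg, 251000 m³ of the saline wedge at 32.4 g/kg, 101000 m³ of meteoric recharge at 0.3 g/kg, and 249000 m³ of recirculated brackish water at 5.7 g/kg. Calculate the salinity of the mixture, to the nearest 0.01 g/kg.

11.34 g/kg

Total salt / total volume:
salt = 353,000×3.5 + 251,000×32.4 + 101,000×0.3 + 249,000×5.7 = 1,235,500 + 8,132,400 + 30,300 + 1,419,300 = 10,817,500
volume = 353,000 + 251,000 + 101,000 + 249,000 = 954,000 m³
S = 10,817,500 / 954,000 = 11.3391 g/kg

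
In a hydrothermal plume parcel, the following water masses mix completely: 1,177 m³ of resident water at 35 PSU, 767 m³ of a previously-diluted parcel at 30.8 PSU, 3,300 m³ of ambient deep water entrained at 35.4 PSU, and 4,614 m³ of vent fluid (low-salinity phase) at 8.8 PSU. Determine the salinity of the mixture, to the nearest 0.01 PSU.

22.54 PSU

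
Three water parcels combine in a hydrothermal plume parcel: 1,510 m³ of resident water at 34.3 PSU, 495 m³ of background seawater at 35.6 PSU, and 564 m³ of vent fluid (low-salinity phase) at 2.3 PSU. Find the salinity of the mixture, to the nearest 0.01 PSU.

27.53 PSU

By conservation of dissolved salt,
salt = 1,510×34.3 + 495×35.6 + 564×2.3 = 51,793 + 17,622 + 1,297.2 = 70,712.2
volume = 1,510 + 495 + 564 = 2,569 m³
S = 70,712.2 / 2,569 = 27.5252 PSU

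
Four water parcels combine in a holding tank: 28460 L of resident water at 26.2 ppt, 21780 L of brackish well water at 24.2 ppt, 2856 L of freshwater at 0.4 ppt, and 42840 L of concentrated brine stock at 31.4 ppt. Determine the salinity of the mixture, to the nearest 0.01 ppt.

27.30 ppt

By conservation of dissolved salt,
salt = 28,460×26.2 + 21,780×24.2 + 2,856×0.4 + 42,840×31.4 = 745,652 + 527,076 + 1,142.4 + 1,345,176 = 2,619,046.4
volume = 28,460 + 21,780 + 2,856 + 42,840 = 95,936 L
S = 2,619,046.4 / 95,936 = 27.2999 ppt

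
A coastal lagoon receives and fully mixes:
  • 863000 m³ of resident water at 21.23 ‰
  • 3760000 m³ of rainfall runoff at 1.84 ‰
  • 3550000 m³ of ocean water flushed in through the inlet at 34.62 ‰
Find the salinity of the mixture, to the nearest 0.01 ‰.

18.13 ‰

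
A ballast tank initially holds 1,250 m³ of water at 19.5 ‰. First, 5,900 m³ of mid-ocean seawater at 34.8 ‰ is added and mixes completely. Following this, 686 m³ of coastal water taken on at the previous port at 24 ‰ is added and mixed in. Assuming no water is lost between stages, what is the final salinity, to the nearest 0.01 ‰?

Weighted by volume,
Initial salt = 1,250×19.5 = 24,375
After stage 1: salt = 24,375 + 5,900×34.8 = 229,695; volume = 7,150 m³; S = 32.125 ‰
After stage 2: salt = 229,695 + 686×24 = 246,159; volume = 7,836 m³
S = 246,159 / 7,836 = 31.4139 ‰

31.41 ‰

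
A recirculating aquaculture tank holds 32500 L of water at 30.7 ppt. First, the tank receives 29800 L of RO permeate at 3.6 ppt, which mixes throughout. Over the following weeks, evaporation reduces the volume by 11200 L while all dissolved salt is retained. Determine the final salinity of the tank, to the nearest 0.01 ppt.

21.62 ppt

After mixing: salt = 32,500×30.7 + 29,800×3.6 = 1,105,030; volume = 62,300 L
After evaporation: salt unchanged = 1,105,030; volume = 62,300 − 11,200 = 51,100 L
S = 1,105,030 / 51,100 = 21.6249 ppt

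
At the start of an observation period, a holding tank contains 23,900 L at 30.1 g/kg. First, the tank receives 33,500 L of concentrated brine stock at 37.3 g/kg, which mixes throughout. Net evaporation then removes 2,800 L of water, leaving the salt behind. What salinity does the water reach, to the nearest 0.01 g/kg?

36.06 g/kg

After mixing: salt = 23,900×30.1 + 33,500×37.3 = 1,968,940; volume = 57,400 L
After evaporation: salt unchanged = 1,968,940; volume = 57,400 − 2,800 = 54,600 L
S = 1,968,940 / 54,600 = 36.0612 g/kg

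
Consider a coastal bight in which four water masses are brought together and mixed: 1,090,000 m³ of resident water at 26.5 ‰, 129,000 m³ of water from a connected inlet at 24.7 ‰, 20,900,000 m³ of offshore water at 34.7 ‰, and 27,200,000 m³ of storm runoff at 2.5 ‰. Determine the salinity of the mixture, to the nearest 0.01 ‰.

Conserving salt mass:
salt = 1,090,000×26.5 + 129,000×24.7 + 20,900,000×34.7 + 27,200,000×2.5 = 28,885,000 + 3,186,300 + 725,230,000 + 68,000,000 = 825,301,300
volume = 1,090,000 + 129,000 + 20,900,000 + 27,200,000 = 49,319,000 m³
S = 825,301,300 / 49,319,000 = 16.7339 ‰

16.73 ‰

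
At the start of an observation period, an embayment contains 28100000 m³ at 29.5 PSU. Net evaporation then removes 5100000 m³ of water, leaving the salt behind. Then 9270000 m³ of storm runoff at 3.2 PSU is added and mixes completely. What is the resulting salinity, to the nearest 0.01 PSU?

After evaporation: salt = 28,100,000×29.5 = 828,950,000; volume = 28,100,000 − 5,100,000 = 23,000,000 m³
After mixing: salt = 828,950,000 + 9,270,000×3.2 = 858,614,000; volume = 23,000,000 + 9,270,000 = 32,270,000 m³
S = 858,614,000 / 32,270,000 = 26.6072 PSU

26.61 PSU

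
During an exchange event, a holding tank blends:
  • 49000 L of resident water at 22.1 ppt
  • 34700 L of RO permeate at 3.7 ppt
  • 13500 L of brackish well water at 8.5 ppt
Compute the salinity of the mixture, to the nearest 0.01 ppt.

13.64 ppt

Total salt / total volume:
salt = 49,000×22.1 + 34,700×3.7 + 13,500×8.5 = 1,082,900 + 128,390 + 114,750 = 1,326,040
volume = 49,000 + 34,700 + 13,500 = 97,200 L
S = 1,326,040 / 97,200 = 13.6424 ppt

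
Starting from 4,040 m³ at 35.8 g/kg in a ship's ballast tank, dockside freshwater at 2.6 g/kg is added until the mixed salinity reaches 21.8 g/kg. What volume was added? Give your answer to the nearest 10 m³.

Salt balance: 4,040×35.8 + V×2.6 = (4,040+V)×21.8
144,632 + 2.6V = 88,072 + 21.8V
56,560 = 19.2V
V = 2,945.83 m³

2950 m³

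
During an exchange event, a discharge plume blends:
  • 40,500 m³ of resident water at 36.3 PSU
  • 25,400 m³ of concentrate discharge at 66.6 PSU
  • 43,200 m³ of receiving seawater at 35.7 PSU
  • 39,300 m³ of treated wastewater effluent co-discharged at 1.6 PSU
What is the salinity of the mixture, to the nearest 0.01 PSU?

32.12 PSU

Salt balance:
salt = 40,500×36.3 + 25,400×66.6 + 43,200×35.7 + 39,300×1.6 = 1,470,150 + 1,691,640 + 1,542,240 + 62,880 = 4,766,910
volume = 40,500 + 25,400 + 43,200 + 39,300 = 148,400 m³
S = 4,766,910 / 148,400 = 32.122 PSU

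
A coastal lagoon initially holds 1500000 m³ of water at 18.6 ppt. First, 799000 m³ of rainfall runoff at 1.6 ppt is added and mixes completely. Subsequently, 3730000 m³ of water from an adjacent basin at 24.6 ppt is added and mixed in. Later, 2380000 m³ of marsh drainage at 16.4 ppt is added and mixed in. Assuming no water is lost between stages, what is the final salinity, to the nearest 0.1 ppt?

Conserving salt mass:
Initial salt = 1,500,000×18.6 = 27,900,000
After stage 1: salt = 27,900,000 + 799,000×1.6 = 29,178,400; volume = 2,299,000 m³; S = 12.692 ppt
After stage 2: salt = 29,178,400 + 3,730,000×24.6 = 120,936,400; volume = 6,029,000 m³; S = 20.059 ppt
After stage 3: salt = 120,936,400 + 2,380,000×16.4 = 159,968,400; volume = 8,409,000 m³
S = 159,968,400 / 8,409,000 = 19.0235 ppt

19.0 ppt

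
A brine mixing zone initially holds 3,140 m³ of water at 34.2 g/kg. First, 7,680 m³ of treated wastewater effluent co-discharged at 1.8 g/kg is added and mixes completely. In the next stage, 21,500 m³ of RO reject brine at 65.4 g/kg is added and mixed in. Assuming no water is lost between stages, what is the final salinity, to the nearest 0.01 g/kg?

Mass of salt is conserved:
Initial salt = 3,140×34.2 = 107,388
After stage 1: salt = 107,388 + 7,680×1.8 = 121,212; volume = 10,820 m³; S = 11.203 g/kg
After stage 2: salt = 121,212 + 21,500×65.4 = 1,527,312; volume = 32,320 m³
S = 1,527,312 / 32,320 = 47.2559 g/kg

47.26 g/kg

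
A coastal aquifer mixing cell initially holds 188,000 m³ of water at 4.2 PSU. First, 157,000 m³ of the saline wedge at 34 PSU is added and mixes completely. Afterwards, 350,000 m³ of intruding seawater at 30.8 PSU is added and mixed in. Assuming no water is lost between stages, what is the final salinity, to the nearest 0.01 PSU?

24.33 PSU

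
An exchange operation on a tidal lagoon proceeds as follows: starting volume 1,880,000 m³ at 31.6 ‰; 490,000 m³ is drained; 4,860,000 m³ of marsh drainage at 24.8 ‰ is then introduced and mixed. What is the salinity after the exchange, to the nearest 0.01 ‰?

Remaining after removal: 1,390,000 m³ at 31.6 ‰ (salt = 43,924,000)
After addition: salt = 43,924,000 + 4,860,000×24.8 = 164,452,000; volume = 6,250,000 m³
S = 164,452,000 / 6,250,000 = 26.3123 ‰

26.31 ‰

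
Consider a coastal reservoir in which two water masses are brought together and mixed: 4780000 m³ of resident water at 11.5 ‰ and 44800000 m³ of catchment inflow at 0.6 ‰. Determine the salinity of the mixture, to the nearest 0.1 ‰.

1.7 ‰

Weighted by volume,
salt = 4,780,000×11.5 + 44,800,000×0.6 = 54,970,000 + 26,880,000 = 81,850,000
volume = 4,780,000 + 44,800,000 = 49,580,000 m³
S = 81,850,000 / 49,580,000 = 1.651 ‰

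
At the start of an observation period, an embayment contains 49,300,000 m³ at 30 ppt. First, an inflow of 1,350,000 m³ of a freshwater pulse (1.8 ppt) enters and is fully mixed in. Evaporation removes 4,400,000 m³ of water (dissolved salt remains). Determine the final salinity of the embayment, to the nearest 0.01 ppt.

After mixing: salt = 49,300,000×30 + 1,350,000×1.8 = 1,481,430,000; volume = 50,650,000 m³
After evaporation: salt unchanged = 1,481,430,000; volume = 50,650,000 − 4,400,000 = 46,250,000 m³
S = 1,481,430,000 / 46,250,000 = 32.0309 ppt

32.03 ppt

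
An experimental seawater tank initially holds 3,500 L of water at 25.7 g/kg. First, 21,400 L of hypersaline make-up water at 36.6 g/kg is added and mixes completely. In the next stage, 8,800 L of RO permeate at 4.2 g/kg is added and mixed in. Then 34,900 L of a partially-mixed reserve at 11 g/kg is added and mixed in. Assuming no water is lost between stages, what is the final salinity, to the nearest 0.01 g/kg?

Mass of salt is conserved:
Initial salt = 3,500×25.7 = 89,950
After stage 1: salt = 89,950 + 21,400×36.6 = 873,190; volume = 24,900 L; S = 35.068 g/kg
After stage 2: salt = 873,190 + 8,800×4.2 = 910,150; volume = 33,700 L; S = 27.007 g/kg
After stage 3: salt = 910,150 + 34,900×11 = 1,294,050; volume = 68,600 L
S = 1,294,050 / 68,600 = 18.8637 g/kg

18.86 g/kg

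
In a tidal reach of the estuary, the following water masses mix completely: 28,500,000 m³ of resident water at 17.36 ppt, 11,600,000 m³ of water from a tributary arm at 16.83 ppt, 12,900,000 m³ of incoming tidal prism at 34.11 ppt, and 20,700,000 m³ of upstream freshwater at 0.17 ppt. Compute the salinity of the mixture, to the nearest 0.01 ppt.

Conserving salt mass:
salt = 28,500,000×17.36 + 11,600,000×16.83 + 12,900,000×34.11 + 20,700,000×0.17 = 494,760,000 + 195,228,000 + 440,019,000 + 3,519,000 = 1,133,526,000
volume = 28,500,000 + 11,600,000 + 12,900,000 + 20,700,000 = 73,700,000 m³
S = 1,133,526,000 / 73,700,000 = 15.3803 ppt

15.38 ppt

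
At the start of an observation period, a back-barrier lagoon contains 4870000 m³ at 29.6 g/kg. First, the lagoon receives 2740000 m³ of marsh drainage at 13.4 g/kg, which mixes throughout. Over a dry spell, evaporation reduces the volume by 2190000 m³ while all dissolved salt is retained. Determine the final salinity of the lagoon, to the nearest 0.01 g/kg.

33.37 g/kg

After mixing: salt = 4,870,000×29.6 + 2,740,000×13.4 = 180,868,000; volume = 7,610,000 m³
After evaporation: salt unchanged = 180,868,000; volume = 7,610,000 − 2,190,000 = 5,420,000 m³
S = 180,868,000 / 5,420,000 = 33.3705 g/kg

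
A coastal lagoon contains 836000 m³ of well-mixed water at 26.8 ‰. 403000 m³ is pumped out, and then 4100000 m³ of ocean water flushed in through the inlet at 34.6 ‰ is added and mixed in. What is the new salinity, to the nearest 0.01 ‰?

Remaining after removal: 433,000 m³ at 26.8 ‰ (salt = 11,604,400)
After addition: salt = 11,604,400 + 4,100,000×34.6 = 153,464,400; volume = 4,533,000 m³
S = 153,464,400 / 4,533,000 = 33.8549 ‰

33.85 ‰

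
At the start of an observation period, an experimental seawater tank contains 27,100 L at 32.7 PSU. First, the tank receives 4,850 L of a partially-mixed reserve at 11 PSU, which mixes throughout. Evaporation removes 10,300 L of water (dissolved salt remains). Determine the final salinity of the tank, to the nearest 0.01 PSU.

After mixing: salt = 27,100×32.7 + 4,850×11 = 939,520; volume = 31,950 L
After evaporation: salt unchanged = 939,520; volume = 31,950 − 10,300 = 21,650 L
S = 939,520 / 21,650 = 43.3958 PSU

43.40 PSU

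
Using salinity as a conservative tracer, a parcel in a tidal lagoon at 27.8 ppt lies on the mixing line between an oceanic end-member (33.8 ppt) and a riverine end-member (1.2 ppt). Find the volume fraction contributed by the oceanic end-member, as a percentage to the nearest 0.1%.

81.6%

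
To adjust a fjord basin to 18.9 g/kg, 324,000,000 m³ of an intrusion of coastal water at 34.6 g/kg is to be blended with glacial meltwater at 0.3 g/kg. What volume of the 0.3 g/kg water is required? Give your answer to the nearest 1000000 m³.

273000000 m³

Salt balance: 324,000,000×34.6 + V×0.3 = (324,000,000+V)×18.9
11,210,400,000 + 0.3V = 6,123,600,000 + 18.9V
5,086,800,000 = 18.6V
V = 273,483,870.97 m³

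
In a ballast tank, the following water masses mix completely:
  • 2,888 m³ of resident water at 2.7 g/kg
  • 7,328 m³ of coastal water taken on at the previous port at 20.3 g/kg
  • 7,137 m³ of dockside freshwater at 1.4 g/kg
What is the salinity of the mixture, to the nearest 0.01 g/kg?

Mass of salt is conserved:
salt = 2,888×2.7 + 7,328×20.3 + 7,137×1.4 = 7,797.6 + 148,758.4 + 9,991.8 = 166,547.8
volume = 2,888 + 7,328 + 7,137 = 17,353 m³
S = 166,547.8 / 17,353 = 9.5976 g/kg

9.60 g/kg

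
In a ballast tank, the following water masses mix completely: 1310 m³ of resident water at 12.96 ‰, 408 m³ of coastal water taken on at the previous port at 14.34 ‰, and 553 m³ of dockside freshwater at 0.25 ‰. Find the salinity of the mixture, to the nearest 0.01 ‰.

Weighted by volume,
salt = 1,310×12.96 + 408×14.34 + 553×0.25 = 16,977.6 + 5,850.72 + 138.25 = 22,966.57
volume = 1,310 + 408 + 553 = 2,271 m³
S = 22,966.57 / 2,271 = 10.113 ‰

10.11 ‰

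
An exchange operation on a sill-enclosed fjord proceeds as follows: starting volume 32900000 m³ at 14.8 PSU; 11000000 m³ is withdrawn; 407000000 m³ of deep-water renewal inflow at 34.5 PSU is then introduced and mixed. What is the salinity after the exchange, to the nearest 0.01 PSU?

Remaining after removal: 21,900,000 m³ at 14.8 PSU (salt = 324,120,000)
After addition: salt = 324,120,000 + 407,000,000×34.5 = 14,365,620,000; volume = 428,900,000 m³
S = 14,365,620,000 / 428,900,000 = 33.4941 PSU

33.49 PSU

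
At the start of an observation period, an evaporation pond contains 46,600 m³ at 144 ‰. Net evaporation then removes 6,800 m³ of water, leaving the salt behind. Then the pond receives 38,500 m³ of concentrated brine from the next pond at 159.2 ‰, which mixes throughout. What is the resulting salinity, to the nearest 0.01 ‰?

After evaporation: salt = 46,600×144 = 6,710,400; volume = 46,600 − 6,800 = 39,800 m³
After mixing: salt = 6,710,400 + 38,500×159.2 = 12,839,600; volume = 39,800 + 38,500 = 78,300 m³
S = 12,839,600 / 78,300 = 163.9796 ‰

163.98 ‰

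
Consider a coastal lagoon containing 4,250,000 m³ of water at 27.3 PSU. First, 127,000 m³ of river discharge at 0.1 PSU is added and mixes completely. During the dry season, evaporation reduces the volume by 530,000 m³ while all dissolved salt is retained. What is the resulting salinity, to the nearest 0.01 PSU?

After mixing: salt = 4,250,000×27.3 + 127,000×0.1 = 116,037,700; volume = 4,377,000 m³
After evaporation: salt unchanged = 116,037,700; volume = 4,377,000 − 530,000 = 3,847,000 m³
S = 116,037,700 / 3,847,000 = 30.1632 PSU

30.16 PSU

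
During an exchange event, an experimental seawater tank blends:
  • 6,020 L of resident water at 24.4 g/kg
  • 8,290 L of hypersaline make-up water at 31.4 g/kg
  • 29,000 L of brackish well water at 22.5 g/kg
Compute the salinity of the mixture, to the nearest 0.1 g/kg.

Mass of salt is conserved:
salt = 6,020×24.4 + 8,290×31.4 + 29,000×22.5 = 146,888 + 260,306 + 652,500 = 1,059,694
volume = 6,020 + 8,290 + 29,000 = 43,310 L
S = 1,059,694 / 43,310 = 24.468 g/kg

24.5 g/kg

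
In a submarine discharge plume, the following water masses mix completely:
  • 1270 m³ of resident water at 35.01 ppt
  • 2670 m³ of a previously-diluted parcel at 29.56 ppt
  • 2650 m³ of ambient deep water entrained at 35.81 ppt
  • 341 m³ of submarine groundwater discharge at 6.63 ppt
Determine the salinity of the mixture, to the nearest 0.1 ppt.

31.8 ppt

Conserving salt mass:
salt = 1,270×35.01 + 2,670×29.56 + 2,650×35.81 + 341×6.63 = 44,462.7 + 78,925.2 + 94,896.5 + 2,260.83 = 220,545.23
volume = 1,270 + 2,670 + 2,650 + 341 = 6,931 m³
S = 220,545.23 / 6,931 = 31.82 ppt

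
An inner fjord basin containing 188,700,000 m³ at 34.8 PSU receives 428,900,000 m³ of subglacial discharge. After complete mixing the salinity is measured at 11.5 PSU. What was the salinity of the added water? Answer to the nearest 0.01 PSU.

1.25 PSU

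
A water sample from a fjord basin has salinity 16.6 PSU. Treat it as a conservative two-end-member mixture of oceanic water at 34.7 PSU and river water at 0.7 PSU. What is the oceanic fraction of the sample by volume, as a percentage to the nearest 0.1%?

Let g be the oceanic fraction. Salt balance per unit volume:
g×34.7 + (1−g)×0.7 = 16.6
g = (16.6 − 0.7) / (34.7 − 0.7) = 15.9/34 = 0.4676

46.8%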